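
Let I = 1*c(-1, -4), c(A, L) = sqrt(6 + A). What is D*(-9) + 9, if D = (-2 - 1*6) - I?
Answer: 81 + 9*sqrt(5) ≈ 101.12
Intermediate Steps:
I = sqrt(5) (I = 1*sqrt(6 - 1) = 1*sqrt(5) = sqrt(5) ≈ 2.2361)
D = -8 - sqrt(5) (D = (-2 - 1*6) - sqrt(5) = (-2 - 6) - sqrt(5) = -8 - sqrt(5) ≈ -10.236)
D*(-9) + 9 = (-8 - sqrt(5))*(-9) + 9 = (72 + 9*sqrt(5)) + 9 = 81 + 9*sqrt(5)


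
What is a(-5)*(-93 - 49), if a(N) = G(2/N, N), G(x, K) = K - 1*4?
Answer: 1278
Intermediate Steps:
G(x, K) = -4 + K (G(x, K) = K - 4 = -4 + K)
a(N) = -4 + N
a(-5)*(-93 - 49) = (-4 - 5)*(-93 - 49) = -9*(-142) = 1278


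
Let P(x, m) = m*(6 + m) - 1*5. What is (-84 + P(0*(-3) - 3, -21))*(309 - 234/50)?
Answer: 1719408/25 ≈ 68776.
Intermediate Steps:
P(x, m) = -5 + m*(6 + m) (P(x, m) = m*(6 + m) - 5 = -5 + m*(6 + m))
(-84 + P(0*(-3) - 3, -21))*(309 - 234/50) = (-84 + (-5 + (-21)**2 + 6*(-21)))*(309 - 234/50) = (-84 + (-5 + 441 - 126))*(309 - 234*1/50) = (-84 + 310)*(309 - 117/25) = 226*(7608/25) = 1719408/25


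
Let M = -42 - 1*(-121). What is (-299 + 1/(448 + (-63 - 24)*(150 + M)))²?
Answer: 33907631796676/379275625 ≈ 89401.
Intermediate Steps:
M = 79 (M = -42 + 121 = 79)
(-299 + 1/(448 + (-63 - 24)*(150 + M)))² = (-299 + 1/(448 + (-63 - 24)*(150 + 79)))² = (-299 + 1/(448 - 87*229))² = (-299 + 1/(448 - 19923))² = (-299 + 1/(-19475))² = (-299 - 1/19475)² = (-5823026/19475)² = 33907631796676/379275625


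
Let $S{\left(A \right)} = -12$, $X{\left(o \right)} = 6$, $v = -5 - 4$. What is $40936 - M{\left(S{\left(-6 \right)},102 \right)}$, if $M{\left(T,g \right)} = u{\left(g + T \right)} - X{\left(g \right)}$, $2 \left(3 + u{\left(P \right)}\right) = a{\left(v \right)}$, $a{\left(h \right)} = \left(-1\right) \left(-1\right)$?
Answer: $\frac{81889}{2} \approx 40945.0$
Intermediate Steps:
$v = -9$
$a{\left(h \right)} = 1$
$u{\left(P \right)} = - \frac{5}{2}$ ($u{\left(P \right)} = -3 + \frac{1}{2} \cdot 1 = -3 + \frac{1}{2} = - \frac{5}{2}$)
$M{\left(T,g \right)} = - \frac{17}{2}$ ($M{\left(T,g \right)} = - \frac{5}{2} - 6 = - \frac{17}{2}$)
$40936 - M{\left(S{\left(-6 \right)},102 \right)} = 40936 - - \frac{17}{2} = 40936 + \frac{17}{2} = \frac{81889}{2}$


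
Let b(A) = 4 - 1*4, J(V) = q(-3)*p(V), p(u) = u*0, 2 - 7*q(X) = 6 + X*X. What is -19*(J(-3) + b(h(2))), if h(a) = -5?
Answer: 0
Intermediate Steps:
q(X) = -4/7 - X²/7 (q(X) = 2/7 - (6 + X*X)/7 = 2/7 - (6 + X²)/7 = 2/7 + (-6/7 - X²/7) = -4/7 - X²/7)
p(u) = 0
J(V) = 0 (J(V) = (-4/7 - ⅐*(-3)²)*0 = (-4/7 - ⅐*9)*0 = (-4/7 - 9/7)*0 = -13/7*0 = 0)
b(A) = 0 (b(A) = 4 - 4 = 0)
-19*(J(-3) + b(h(2))) = -19*(0 + 0) = -19*0 = 0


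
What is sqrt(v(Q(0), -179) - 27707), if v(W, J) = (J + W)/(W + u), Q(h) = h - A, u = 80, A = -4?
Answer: I*sqrt(997527)/6 ≈ 166.46*I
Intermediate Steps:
Q(h) = 4 + h (Q(h) = h - 1*(-4) = h + 4 = 4 + h)
v(W, J) = (J + W)/(80 + W) (v(W, J) = (J + W)/(W + 80) = (J + W)/(80 + W))
sqrt(v(Q(0), -179) - 27707) = sqrt((-179 + (4 + 0))/(80 + (4 + 0)) - 27707) = sqrt((-179 + 4)/(80 + 4) - 27707) = sqrt(-175/84 - 27707) = sqrt((1/84)*(-175) - 27707) = sqrt(-25/12 - 27707) = sqrt(-332509/12) = I*sqrt(997527)/6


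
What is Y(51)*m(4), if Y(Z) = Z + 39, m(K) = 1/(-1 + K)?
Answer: 30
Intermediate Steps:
Y(Z) = 39 + Z
Y(51)*m(4) = (39 + 51)/(-1 + 4) = 90/3 = 90*(1/3) = 30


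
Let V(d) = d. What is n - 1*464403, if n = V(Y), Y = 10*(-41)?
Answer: -464813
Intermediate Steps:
Y = -410
n = -410
n - 1*464403 = -410 - 1*464403 = -410 - 464403 = -464813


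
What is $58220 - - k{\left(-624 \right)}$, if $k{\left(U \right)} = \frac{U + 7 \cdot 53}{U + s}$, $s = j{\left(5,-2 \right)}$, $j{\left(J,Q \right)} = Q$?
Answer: $\frac{36445973}{626} \approx 58220.0$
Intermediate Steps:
$s = -2$
$k{\left(U \right)} = \frac{371 + U}{-2 + U}$ ($k{\left(U \right)} = \frac{U + 7 \cdot 53}{U - 2} = \frac{U + 371}{-2 + U} = \frac{371 + U}{-2 + U}$)
$58220 - - k{\left(-624 \right)} = 58220 - - \frac{371 - 624}{-2 - 624} = 58220 - - \frac{-253}{-626} = 58220 - - \frac{\left(-1\right) \left(-253\right)}{626} = 58220 - \left(-1\right) \frac{253}{626} = 58220 - - \frac{253}{626} = 58220 + \frac{253}{626} = \frac{36445973}{626}$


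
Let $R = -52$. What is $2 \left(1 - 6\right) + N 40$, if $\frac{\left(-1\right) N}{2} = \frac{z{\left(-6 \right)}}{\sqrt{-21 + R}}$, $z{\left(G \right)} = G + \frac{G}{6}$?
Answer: $-10 - \frac{560 i \sqrt{73}}{73} \approx -10.0 - 65.543 i$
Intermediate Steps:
$z{\left(G \right)} = \frac{7 G}{6}$ ($z{\left(G \right)} = G + G \frac{1}{6} = G + \frac{G}{6} = \frac{7 G}{6}$)
$N = - \frac{14 i \sqrt{73}}{73}$ ($N = - 2 \frac{\frac{7}{6} \left(-6\right)}{\sqrt{-21 - 52}} = - 2 \left(- \frac{7}{\sqrt{-73}}\right) = - 2 \left(- \frac{7}{i \sqrt{73}}\right) = - 2 \left(- 7 \left(- \frac{i \sqrt{73}}{73}\right)\right) = - 2 \frac{7 i \sqrt{73}}{73} = - \frac{14 i \sqrt{73}}{73} \approx - 1.6386 i$)
$2 \left(1 - 6\right) + N 40 = 2 \left(1 - 6\right) + - \frac{14 i \sqrt{73}}{73} \cdot 40 = 2 \left(-5\right) - \frac{560 i \sqrt{73}}{73} = -10 - \frac{560 i \sqrt{73}}{73}$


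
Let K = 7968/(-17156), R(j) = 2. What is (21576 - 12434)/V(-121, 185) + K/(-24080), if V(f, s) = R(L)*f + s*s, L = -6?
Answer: 118030676147/438716791870 ≈ 0.26904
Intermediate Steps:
K = -1992/4289 (K = 7968*(-1/17156) = -1992/4289 ≈ -0.46444)
V(f, s) = s**2 + 2*f (V(f, s) = 2*f + s*s = 2*f + s**2 = s**2 + 2*f)
(21576 - 12434)/V(-121, 185) + K/(-24080) = (21576 - 12434)/(185**2 + 2*(-121)) - 1992/4289/(-24080) = 9142/(34225 - 242) - 1992/4289*(-1/24080) = 9142/33983 + 249/12909890 = 118030676147/438716791870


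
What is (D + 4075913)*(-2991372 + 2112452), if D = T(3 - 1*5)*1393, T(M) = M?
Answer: -3579952782840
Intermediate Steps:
D = -2786 (D = (3 - 1*5)*1393 = (3 - 5)*1393 = -2*1393 = -2786)
(D + 4075913)*(-2991372 + 2112452) = (-2786 + 4075913)*(-2991372 + 2112452) = 4073127*(-878920) = -3579952782840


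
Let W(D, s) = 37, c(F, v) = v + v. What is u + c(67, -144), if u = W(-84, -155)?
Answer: -251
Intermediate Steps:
c(F, v) = 2*v
u = 37
u + c(67, -144) = 37 + 2*(-144) = 37 - 288 = -251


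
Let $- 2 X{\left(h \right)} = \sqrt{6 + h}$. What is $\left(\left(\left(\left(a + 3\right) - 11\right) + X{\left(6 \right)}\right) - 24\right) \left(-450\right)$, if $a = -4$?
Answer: $16200 + 450 \sqrt{3} \approx 16979.0$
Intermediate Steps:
$X{\left(h \right)} = - \frac{\sqrt{6 + h}}{2}$
$\left(\left(\left(\left(a + 3\right) - 11\right) + X{\left(6 \right)}\right) - 24\right) \left(-450\right) = \left(\left(\left(\left(-4 + 3\right) - 11\right) - \frac{\sqrt{6 + 6}}{2}\right) - 24\right) \left(-450\right) = \left(\left(\left(-1 - 11\right) - \frac{\sqrt{12}}{2}\right) - 24\right) \left(-450\right) = \left(\left(-12 - \frac{2 \sqrt{3}}{2}\right) - 24\right) \left(-450\right) = \left(\left(-12 - \sqrt{3}\right) - 24\right) \left(-450\right) = \left(-36 - \sqrt{3}\right) \left(-450\right) = 16200 + 450 \sqrt{3}$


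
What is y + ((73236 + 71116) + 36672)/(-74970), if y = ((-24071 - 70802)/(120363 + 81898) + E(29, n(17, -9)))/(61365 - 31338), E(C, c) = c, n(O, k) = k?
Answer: -183259170447578/75885771632265 ≈ -2.4149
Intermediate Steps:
y = -1915222/6073291047 (y = ((-24071 - 70802)/(120363 + 81898) - 9)/(61365 - 31338) = (-94873/202261 - 9)/30027 = (-94873*1/202261 - 9)*(1/30027) = (-94873/202261 - 9)*(1/30027) = -1915222/202261*1/30027 = -1915222/6073291047 ≈ -0.00031535)
y + ((73236 + 71116) + 36672)/(-74970) = -1915222/6073291047 + ((73236 + 71116) + 36672)/(-74970) = -1915222/6073291047 + (144352 + 36672)*(-1/74970) = -1915222/6073291047 + 181024*(-1/74970) = -1915222/6073291047 - 90512/37485 = -183259170447578/75885771632265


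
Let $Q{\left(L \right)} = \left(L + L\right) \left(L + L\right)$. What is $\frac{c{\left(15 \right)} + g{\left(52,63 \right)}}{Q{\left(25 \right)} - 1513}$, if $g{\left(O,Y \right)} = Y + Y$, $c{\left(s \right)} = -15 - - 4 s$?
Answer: $\frac{57}{329} \approx 0.17325$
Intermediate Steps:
$Q{\left(L \right)} = 4 L^{2}$ ($Q{\left(L \right)} = 2 L 2 L = 4 L^{2}$)
$c{\left(s \right)} = -15 + 4 s$
$g{\left(O,Y \right)} = 2 Y$
$\frac{c{\left(15 \right)} + g{\left(52,63 \right)}}{Q{\left(25 \right)} - 1513} = \frac{\left(-15 + 4 \cdot 15\right) + 2 \cdot 63}{4 \cdot 25^{2} - 1513} = \frac{\left(-15 + 60\right) + 126}{4 \cdot 625 - 1513} = \frac{45 + 126}{2500 - 1513} = \frac{171}{987} = 171 \cdot \frac{1}{987} = \frac{57}{329}$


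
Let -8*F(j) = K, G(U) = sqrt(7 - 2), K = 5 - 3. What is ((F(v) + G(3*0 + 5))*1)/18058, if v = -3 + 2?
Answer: -1/72232 + sqrt(5)/18058 ≈ 0.00010998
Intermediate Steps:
v = -1
K = 2
G(U) = sqrt(5)
F(j) = -1/4 (F(j) = -1/8*2 = -1/4)
((F(v) + G(3*0 + 5))*1)/18058 = ((-1/4 + sqrt(5))*1)/18058 = (-1/4 + sqrt(5))*(1/18058) = -1/72232 + sqrt(5)/18058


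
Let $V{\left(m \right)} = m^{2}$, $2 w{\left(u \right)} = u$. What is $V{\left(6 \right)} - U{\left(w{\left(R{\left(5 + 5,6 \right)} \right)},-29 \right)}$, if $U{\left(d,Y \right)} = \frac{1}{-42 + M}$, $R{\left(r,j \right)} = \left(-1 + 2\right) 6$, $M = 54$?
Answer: $\frac{431}{12} \approx 35.917$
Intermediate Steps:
$R{\left(r,j \right)} = 6$ ($R{\left(r,j \right)} = 1 \cdot 6 = 6$)
$w{\left(u \right)} = \frac{u}{2}$
$U{\left(d,Y \right)} = \frac{1}{12}$ ($U{\left(d,Y \right)} = \frac{1}{-42 + 54} = \frac{1}{12}$)
$V{\left(6 \right)} - U{\left(w{\left(R{\left(5 + 5,6 \right)} \right)},-29 \right)} = 6^{2} - \frac{1}{12} = 36 - \frac{1}{12} = \frac{431}{12}$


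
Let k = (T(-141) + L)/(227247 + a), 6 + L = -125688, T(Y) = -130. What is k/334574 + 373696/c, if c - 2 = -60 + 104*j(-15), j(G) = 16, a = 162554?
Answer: 12184103895087840/52362537829261 ≈ 232.69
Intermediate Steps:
c = 1606 (c = 2 + (-60 + 104*16) = 2 + (-60 + 1664) = 2 + 1604 = 1606)
L = -125694 (L = -6 - 125688 = -125694)
k = -125824/389801 (k = (-130 - 125694)/(227247 + 162554) = -125824/389801 ≈ -0.32279)
k/334574 + 373696/c = -125824/389801/334574 + 373696/1606 = -125824/389801*1/334574 + 373696*(1/1606) = -62912/65208639887 + 186848/803 = 12184103895087840/52362537829261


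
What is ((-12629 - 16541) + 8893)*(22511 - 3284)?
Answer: -389865879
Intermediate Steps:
((-12629 - 16541) + 8893)*(22511 - 3284) = (-29170 + 8893)*19227 = -20277*19227 = -389865879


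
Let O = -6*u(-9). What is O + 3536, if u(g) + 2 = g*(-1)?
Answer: 3494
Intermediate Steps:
u(g) = -2 - g (u(g) = -2 + g*(-1) = -2 - g)
O = -42 (O = -6*(-2 - 1*(-9)) = -6*(-2 + 9) = -6*7 = -42)
O + 3536 = -42 + 3536 = 3494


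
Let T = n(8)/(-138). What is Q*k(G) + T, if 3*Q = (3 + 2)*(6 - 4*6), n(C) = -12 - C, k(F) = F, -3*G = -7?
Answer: -4820/69 ≈ -69.855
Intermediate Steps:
G = 7/3 (G = -⅓*(-7) = 7/3 ≈ 2.3333)
T = 10/69 (T = (-12 - 1*8)/(-138) = (-12 - 8)*(-1/138) = -20*(-1/138) = 10/69 ≈ 0.14493)
Q = -30 (Q = ((3 + 2)*(6 - 4*6))/3 = (5*(6 - 24))/3 = (5*(-18))/3 = (⅓)*(-90) = -30)
Q*k(G) + T = -30*7/3 + 10/69 = -70 + 10/69 = -4820/69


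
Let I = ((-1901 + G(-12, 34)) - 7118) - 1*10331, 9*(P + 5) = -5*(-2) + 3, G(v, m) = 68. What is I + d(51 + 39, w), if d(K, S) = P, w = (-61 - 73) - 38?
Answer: -173570/9 ≈ -19286.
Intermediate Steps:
P = -32/9 (P = -5 + (-5*(-2) + 3)/9 = -5 + (10 + 3)/9 = -5 + (⅑)*13 = -5 + 13/9 = -32/9 ≈ -3.5556)
w = -172 (w = -134 - 38 = -172)
d(K, S) = -32/9
I = -19282 (I = ((-1901 + 68) - 7118) - 1*10331 = (-1833 - 7118) - 10331 = -8951 - 10331 = -19282)
I + d(51 + 39, w) = -19282 - 32/9 = -173570/9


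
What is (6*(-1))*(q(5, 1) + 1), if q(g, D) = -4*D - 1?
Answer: 24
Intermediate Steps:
q(g, D) = -1 - 4*D
(6*(-1))*(q(5, 1) + 1) = (6*(-1))*((-1 - 4*1) + 1) = -6*((-1 - 4) + 1) = -6*(-5 + 1) = -6*(-4) = 24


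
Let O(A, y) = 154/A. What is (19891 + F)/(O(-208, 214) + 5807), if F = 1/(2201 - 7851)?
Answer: 5843975748/1705879075 ≈ 3.4258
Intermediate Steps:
F = -1/5650 (F = 1/(-5650) = -1/5650 ≈ -0.00017699)
(19891 + F)/(O(-208, 214) + 5807) = (19891 - 1/5650)/(154/(-208) + 5807) = 112384149/(5650*(154*(-1/208) + 5807)) = 112384149/(5650*(-77/104 + 5807)) = 112384149/(5650*(603851/104)) = (112384149/5650)*(104/603851) = 5843975748/1705879075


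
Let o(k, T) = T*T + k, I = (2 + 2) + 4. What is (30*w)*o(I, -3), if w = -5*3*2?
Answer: -15300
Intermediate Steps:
I = 8 (I = 4 + 4 = 8)
o(k, T) = k + T² (o(k, T) = T² + k = k + T²)
w = -30 (w = -15*2 = -30)
(30*w)*o(I, -3) = (30*(-30))*(8 + (-3)²) = -900*(8 + 9) = -900*17 = -15300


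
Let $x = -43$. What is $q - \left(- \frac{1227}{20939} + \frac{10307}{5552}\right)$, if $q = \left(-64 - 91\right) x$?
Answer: $\frac{774619425151}{116253328} \approx 6663.2$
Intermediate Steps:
$q = 6665$ ($q = \left(-64 - 91\right) \left(-43\right) = \left(-155\right) \left(-43\right) = 6665$)
$q - \left(- \frac{1227}{20939} + \frac{10307}{5552}\right) = 6665 - \left(- \frac{1227}{20939} + \frac{10307}{5552}\right) = 6665 - \frac{209005969}{116253328} = \frac{774619425151}{116253328}$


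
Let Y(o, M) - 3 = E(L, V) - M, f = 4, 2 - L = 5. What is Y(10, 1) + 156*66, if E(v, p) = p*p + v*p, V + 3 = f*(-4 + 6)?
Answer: 10308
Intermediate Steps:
L = -3 (L = 2 - 1*5 = 2 - 5 = -3)
V = 5 (V = -3 + 4*(-4 + 6) = -3 + 4*2 = -3 + 8 = 5)
E(v, p) = p² + p*v
Y(o, M) = 13 - M (Y(o, M) = 3 + (5*(5 - 3) - M) = 3 + (5*2 - M) = 3 + (10 - M) = 13 - M)
Y(10, 1) + 156*66 = (13 - 1*1) + 156*66 = (13 - 1) + 10296 = 12 + 10296 = 10308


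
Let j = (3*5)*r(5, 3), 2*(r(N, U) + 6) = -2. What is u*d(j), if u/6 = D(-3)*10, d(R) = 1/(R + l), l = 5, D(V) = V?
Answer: 9/5 ≈ 1.8000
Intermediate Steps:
r(N, U) = -7 (r(N, U) = -6 + (½)*(-2) = -6 - 1 = -7)
j = -105 (j = (3*5)*(-7) = 15*(-7) = -105)
d(R) = 1/(5 + R) (d(R) = 1/(R + 5) = 1/(5 + R))
u = -180 (u = 6*(-3*10) = 6*(-30) = -180)
u*d(j) = -180/(5 - 105) = -180/(-100) = -180*(-1/100) = 9/5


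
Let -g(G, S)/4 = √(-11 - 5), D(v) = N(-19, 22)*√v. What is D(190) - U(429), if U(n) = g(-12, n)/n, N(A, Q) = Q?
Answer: 22*√190 + 16*I/429 ≈ 303.25 + 0.037296*I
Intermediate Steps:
D(v) = 22*√v
g(G, S) = -16*I (g(G, S) = -4*√(-11 - 5) = -16*I)
U(n) = -16*I/n (U(n) = (-16*I)/n = -16*I/n)
D(190) - U(429) = 22*√190 - (-16)*I/429 = 22*√190 + 16*I/429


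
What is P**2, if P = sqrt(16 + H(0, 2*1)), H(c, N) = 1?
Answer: 17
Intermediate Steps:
P = sqrt(17) (P = sqrt(16 + 1) = sqrt(17) ≈ 4.1231)
P**2 = (sqrt(17))**2 = 17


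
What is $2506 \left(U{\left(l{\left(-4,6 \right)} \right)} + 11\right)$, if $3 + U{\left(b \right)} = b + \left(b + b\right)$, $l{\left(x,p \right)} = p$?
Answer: $65156$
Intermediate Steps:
$U{\left(b \right)} = -3 + 3 b$ ($U{\left(b \right)} = -3 + \left(b + \left(b + b\right)\right) = -3 + \left(b + 2 b\right) = -3 + 3 b$)
$2506 \left(U{\left(l{\left(-4,6 \right)} \right)} + 11\right) = 2506 \left(\left(-3 + 3 \cdot 6\right) + 11\right) = 2506 \left(\left(-3 + 18\right) + 11\right) = 2506 \left(15 + 11\right) = 2506 \cdot 26 = 65156$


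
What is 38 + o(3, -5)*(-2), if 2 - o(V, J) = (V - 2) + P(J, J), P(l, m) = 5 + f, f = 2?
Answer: 50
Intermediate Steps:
P(l, m) = 7 (P(l, m) = 5 + 2 = 7)
o(V, J) = -3 - V (o(V, J) = 2 - ((V - 2) + 7) = 2 - ((-2 + V) + 7) = 2 - (5 + V) = 2 + (-5 - V) = -3 - V)
38 + o(3, -5)*(-2) = 38 + (-3 - 1*3)*(-2) = 38 + (-3 - 3)*(-2) = 38 - 6*(-2) = 38 + 12 = 50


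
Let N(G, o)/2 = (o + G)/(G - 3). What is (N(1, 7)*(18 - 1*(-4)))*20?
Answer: -3520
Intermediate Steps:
N(G, o) = 2*(G + o)/(-3 + G) (N(G, o) = 2*((o + G)/(G - 3)) = 2*((G + o)/(-3 + G)) = 2*(G + o)/(-3 + G))
(N(1, 7)*(18 - 1*(-4)))*20 = ((2*(1 + 7)/(-3 + 1))*(18 - 1*(-4)))*20 = ((2*8/(-2))*(18 + 4))*20 = ((2*(-½)*8)*22)*20 = -8*22*20 = -176*20 = -3520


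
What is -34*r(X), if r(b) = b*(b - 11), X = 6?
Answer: 1020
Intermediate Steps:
r(b) = b*(-11 + b)
-34*r(X) = -204*(-11 + 6) = -204*(-5) = -34*(-30) = 1020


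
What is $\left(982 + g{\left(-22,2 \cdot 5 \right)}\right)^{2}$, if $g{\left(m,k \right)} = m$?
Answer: $921600$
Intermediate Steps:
$\left(982 + g{\left(-22,2 \cdot 5 \right)}\right)^{2} = \left(982 - 22\right)^{2} = 960^{2} = 921600$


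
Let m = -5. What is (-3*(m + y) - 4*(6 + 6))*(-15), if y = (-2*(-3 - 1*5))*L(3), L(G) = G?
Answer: 2655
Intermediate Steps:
y = 48 (y = -2*(-3 - 1*5)*3 = -2*(-3 - 5)*3 = -2*(-8)*3 = 16*3 = 48)
(-3*(m + y) - 4*(6 + 6))*(-15) = (-3*(-5 + 48) - 4*(6 + 6))*(-15) = (-3*43 - 4*12)*(-15) = (-129 - 48)*(-15) = -177*(-15) = 2655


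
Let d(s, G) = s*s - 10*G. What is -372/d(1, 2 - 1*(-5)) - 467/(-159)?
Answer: 30457/3657 ≈ 8.3284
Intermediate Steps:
d(s, G) = s² - 10*G
-372/d(1, 2 - 1*(-5)) - 467/(-159) = -372/(1² - 10*(2 - 1*(-5))) - 467/(-159) = -372/(1 - 10*(2 + 5)) - 467*(-1/159) = -372/(1 - 10*7) + 467/159 = -372/(1 - 70) + 467/159 = -372/(-69) + 467/159 = -372*(-1/69) + 467/159 = 124/23 + 467/159 = 30457/3657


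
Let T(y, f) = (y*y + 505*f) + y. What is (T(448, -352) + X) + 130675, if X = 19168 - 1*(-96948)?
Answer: 270183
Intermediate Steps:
T(y, f) = y + y² + 505*f (T(y, f) = (y² + 505*f) + y = y + y² + 505*f)
X = 116116 (X = 19168 + 96948 = 116116)
(T(448, -352) + X) + 130675 = ((448 + 448² + 505*(-352)) + 116116) + 130675 = ((448 + 200704 - 177760) + 116116) + 130675 = (23392 + 116116) + 130675 = 139508 + 130675 = 270183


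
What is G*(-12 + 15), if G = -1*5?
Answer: -15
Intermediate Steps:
G = -5
G*(-12 + 15) = -5*(-12 + 15) = -5*3 = -15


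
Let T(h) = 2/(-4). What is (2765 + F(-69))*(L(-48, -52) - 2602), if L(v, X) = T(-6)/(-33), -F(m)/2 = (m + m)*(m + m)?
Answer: 6066054113/66 ≈ 9.1910e+7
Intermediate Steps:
T(h) = -1/2 (T(h) = 2*(-1/4) = -1/2)
F(m) = -8*m**2 (F(m) = -2*(m + m)*(m + m) = -2*2*m*2*m = -8*m**2)
L(v, X) = 1/66 (L(v, X) = -1/2/(-33) = -1/2*(-1/33) = 1/66)
(2765 + F(-69))*(L(-48, -52) - 2602) = (2765 - 8*(-69)**2)*(1/66 - 2602) = (2765 - 8*4761)*(-171731/66) = (2765 - 38088)*(-171731/66) = -35323*(-171731/66) = 6066054113/66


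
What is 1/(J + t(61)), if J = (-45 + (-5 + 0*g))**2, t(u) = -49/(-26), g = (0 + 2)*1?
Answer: 26/65049 ≈ 0.00039970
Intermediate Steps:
g = 2 (g = 2*1 = 2)
t(u) = 49/26 (t(u) = -49*(-1/26) = 49/26)
J = 2500 (J = (-45 + (-5 + 0*2))**2 = (-45 + (-5 + 0))**2 = (-45 - 5)**2 = (-50)**2 = 2500)
1/(J + t(61)) = 1/(2500 + 49/26) = 1/(65049/26) = 26/65049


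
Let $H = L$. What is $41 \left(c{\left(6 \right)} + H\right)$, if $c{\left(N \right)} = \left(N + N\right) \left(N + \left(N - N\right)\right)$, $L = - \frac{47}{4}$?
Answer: $\frac{9881}{4} \approx 2470.3$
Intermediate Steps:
$L = - \frac{47}{4}$ ($L = \left(-47\right) \frac{1}{4} = - \frac{47}{4} \approx -11.75$)
$H = - \frac{47}{4} \approx -11.75$
$c{\left(N \right)} = 2 N^{2}$ ($c{\left(N \right)} = 2 N \left(N + 0\right) = 2 N N = 2 N^{2}$)
$41 \left(c{\left(6 \right)} + H\right) = 41 \left(2 \cdot 6^{2} - \frac{47}{4}\right) = 41 \left(2 \cdot 36 - \frac{47}{4}\right) = 41 \left(72 - \frac{47}{4}\right) = 41 \cdot \frac{241}{4} = \frac{9881}{4}$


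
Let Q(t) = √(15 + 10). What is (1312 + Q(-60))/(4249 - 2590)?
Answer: 439/553 ≈ 0.79385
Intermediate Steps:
Q(t) = 5 (Q(t) = √25 = 5)
(1312 + Q(-60))/(4249 - 2590) = (1312 + 5)/(4249 - 2590) = 1317/1659 = 1317*(1/1659) = 439/553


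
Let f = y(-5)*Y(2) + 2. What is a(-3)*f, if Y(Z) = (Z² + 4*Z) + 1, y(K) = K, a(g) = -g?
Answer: -189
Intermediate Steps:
Y(Z) = 1 + Z² + 4*Z
f = -63 (f = -5*(1 + 2² + 4*2) + 2 = -5*(1 + 4 + 8) + 2 = -5*13 + 2 = -65 + 2 = -63)
a(-3)*f = -1*(-3)*(-63) = 3*(-63) = -189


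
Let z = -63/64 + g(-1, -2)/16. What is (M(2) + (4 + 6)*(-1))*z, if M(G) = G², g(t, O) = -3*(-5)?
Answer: 9/32 ≈ 0.28125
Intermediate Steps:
g(t, O) = 15
z = -3/64 (z = -63/64 + 15/16 = -3/64 ≈ -0.046875)
(M(2) + (4 + 6)*(-1))*z = (2² + (4 + 6)*(-1))*(-3/64) = (4 + 10*(-1))*(-3/64) = (4 - 10)*(-3/64) = -6*(-3/64) = 9/32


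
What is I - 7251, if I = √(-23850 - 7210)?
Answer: -7251 + 2*I*√7765 ≈ -7251.0 + 176.24*I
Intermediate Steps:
I = 2*I*√7765 (I = √(-31060) = 2*I*√7765 ≈ 176.24*I)
I - 7251 = 2*I*√7765 - 7251 = -7251 + 2*I*√7765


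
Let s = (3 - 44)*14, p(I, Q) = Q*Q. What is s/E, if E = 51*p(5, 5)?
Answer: -574/1275 ≈ -0.45020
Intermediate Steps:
p(I, Q) = Q**2
s = -574 (s = -41*14 = -574)
E = 1275 (E = 51*5**2 = 51*25 = 1275)
s/E = -574/1275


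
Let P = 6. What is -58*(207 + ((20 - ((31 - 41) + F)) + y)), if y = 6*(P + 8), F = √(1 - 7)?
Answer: -18618 + 58*I*√6 ≈ -18618.0 + 142.07*I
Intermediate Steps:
F = I*√6 (F = √(-6) = I*√6 ≈ 2.4495*I)
y = 84 (y = 6*(6 + 8) = 6*14 = 84)
-58*(207 + ((20 - ((31 - 41) + F)) + y)) = -58*(207 + ((20 - ((31 - 41) + I*√6)) + 84)) = -58*(207 + ((20 - (-10 + I*√6)) + 84)) = -58*(207 + ((20 + (10 - I*√6)) + 84)) = -58*(207 + ((30 - I*√6) + 84)) = -58*(207 + (114 - I*√6)) = -58*(321 - I*√6) = -18618 + 58*I*√6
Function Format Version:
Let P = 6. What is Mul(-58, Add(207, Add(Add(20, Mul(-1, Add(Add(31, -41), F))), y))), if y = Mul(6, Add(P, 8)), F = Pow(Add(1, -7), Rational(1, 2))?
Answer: Add(-18618, Mul(58, I, Pow(6, Rational(1, 2)))) ≈ Add(-18618., Mul(142.07, I))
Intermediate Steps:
F = Mul(I, Pow(6, Rational(1, 2))) (F = Pow(-6, Rational(1, 2)) = Mul(I, Pow(6, Rational(1, 2))) ≈ Mul(2.4495, I))
y = 84 (y = Mul(6, Add(6, 8)) = Mul(6, 14) = 84)
Mul(-58, Add(207, Add(Add(20, Mul(-1, Add(Add(31, -41), F))), y))) = Mul(-58, Add(207, Add(Add(20, Mul(-1, Add(Add(31, -41), Mul(I, Pow(6, Rational(1, 2)))))), 84))) = Mul(-58, Add(207, Add(Add(20, Mul(-1, Add(-10, Mul(I, Pow(6, Rational(1, 2)))))), 84))) = Mul(-58, Add(207, Add(Add(20, Add(10, Mul(-1, I, Pow(6, Rational(1, 2))))), 84))) = Mul(-58, Add(207, Add(Add(30, Mul(-1, I, Pow(6, Rational(1, 2)))), 84))) = Mul(-58, Add(207, Add(114, Mul(-1, I, Pow(6, Rational(1, 2)))))) = Mul(-58, Add(321, Mul(-1, I, Pow(6, Rational(1, 2))))) = Add(-18618, Mul(58, I, Pow(6, Rational(1, 2))))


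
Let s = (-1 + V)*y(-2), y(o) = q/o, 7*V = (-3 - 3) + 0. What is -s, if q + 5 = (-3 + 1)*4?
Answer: 169/14 ≈ 12.071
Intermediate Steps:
q = -13 (q = -5 + (-3 + 1)*4 = -5 - 2*4 = -5 - 8 = -13)
V = -6/7 (V = ((-3 - 3) + 0)/7 = (-6 + 0)/7 = (⅐)*(-6) = -6/7 ≈ -0.85714)
y(o) = -13/o
s = -169/14 (s = (-1 - 6/7)*(-13/(-2)) = -(-169)*(-1)/(7*2) = -13/7*13/2 = -169/14 ≈ -12.071)
-s = -1*(-169/14) = 169/14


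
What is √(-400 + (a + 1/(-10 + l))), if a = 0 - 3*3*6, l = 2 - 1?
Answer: I*√4087/3 ≈ 21.31*I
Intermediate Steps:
l = 1
a = -54 (a = 0 - 9*6 = 0 - 54 = -54)
√(-400 + (a + 1/(-10 + l))) = √(-400 + (-54 + 1/(-10 + 1))) = √(-400 + (-54 + 1/(-9))) = √(-400 + (-54 - ⅑*1)) = √(-400 + (-54 - ⅑)) = √(-400 - 487/9) = √(-4087/9) = I*√4087/3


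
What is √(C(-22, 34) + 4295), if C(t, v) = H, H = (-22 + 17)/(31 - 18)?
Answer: √725790/13 ≈ 65.533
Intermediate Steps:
H = -5/13 ≈ -0.38462
C(t, v) = -5/13
√(C(-22, 34) + 4295) = √(-5/13 + 4295) = √(55830/13) = √725790/13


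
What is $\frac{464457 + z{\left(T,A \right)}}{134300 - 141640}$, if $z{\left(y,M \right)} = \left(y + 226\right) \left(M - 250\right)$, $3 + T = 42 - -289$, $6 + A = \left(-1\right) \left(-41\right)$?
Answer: $- \frac{941}{20} \approx -47.05$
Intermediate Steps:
$A = 35$ ($A = -6 - -41 = -6 + 41 = 35$)
$T = 328$ ($T = -3 + \left(42 - -289\right) = -3 + \left(42 + 289\right) = -3 + 331 = 328$)
$z{\left(y,M \right)} = \left(-250 + M\right) \left(226 + y\right)$ ($z{\left(y,M \right)} = \left(226 + y\right) \left(-250 + M\right) = \left(-250 + M\right) \left(226 + y\right)$)
$\frac{464457 + z{\left(T,A \right)}}{134300 - 141640} = \frac{464457 + \left(-56500 - 82000 + 226 \cdot 35 + 35 \cdot 328\right)}{134300 - 141640} = \frac{464457 + \left(-56500 - 82000 + 7910 + 11480\right)}{-7340} = \left(464457 - 119110\right) \left(- \frac{1}{7340}\right) = 345347 \left(- \frac{1}{7340}\right) = - \frac{941}{20}$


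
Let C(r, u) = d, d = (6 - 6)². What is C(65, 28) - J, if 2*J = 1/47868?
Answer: -1/95736 ≈ -1.0445e-5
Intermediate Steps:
J = 1/95736 (J = (½)/47868 = (½)*(1/47868) = 1/95736 ≈ 1.0445e-5)
d = 0 (d = 0² = 0)
C(r, u) = 0
C(65, 28) - J = 0 - 1*1/95736 = 0 - 1/95736 = -1/95736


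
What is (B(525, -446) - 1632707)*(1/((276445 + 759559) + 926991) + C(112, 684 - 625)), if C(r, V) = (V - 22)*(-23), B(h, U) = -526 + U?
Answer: 2729075054389176/1962995 ≈ 1.3903e+9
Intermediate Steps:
C(r, V) = 506 - 23*V (C(r, V) = (-22 + V)*(-23) = 506 - 23*V)
(B(525, -446) - 1632707)*(1/((276445 + 759559) + 926991) + C(112, 684 - 625)) = ((-526 - 446) - 1632707)*(1/((276445 + 759559) + 926991) + (506 - 23*(684 - 625))) = (-972 - 1632707)*(1/(1036004 + 926991) + (506 - 23*59)) = -1633679*(1/1962995 + (506 - 1357)) = -1633679*(1/1962995 - 851) = -1633679*(-1670508744/1962995) = 2729075054389176/1962995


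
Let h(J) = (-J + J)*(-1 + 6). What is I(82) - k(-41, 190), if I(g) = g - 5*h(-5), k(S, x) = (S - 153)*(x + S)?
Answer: 28988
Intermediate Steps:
h(J) = 0 (h(J) = 0*5 = 0)
k(S, x) = (-153 + S)*(S + x)
I(g) = g (I(g) = g - 5*0 = g + 0 = g)
I(82) - k(-41, 190) = 82 - ((-41)² - 153*(-41) - 153*190 - 41*190) = 82 - (1681 + 6273 - 29070 - 7790) = 82 - 1*(-28906) = 82 + 28906 = 28988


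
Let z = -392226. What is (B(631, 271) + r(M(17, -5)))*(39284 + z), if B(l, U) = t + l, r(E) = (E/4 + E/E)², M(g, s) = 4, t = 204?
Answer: -296118338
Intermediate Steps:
r(E) = (1 + E/4)² (r(E) = (E*(¼) + 1)² = (E/4 + 1)² = (1 + E/4)²)
B(l, U) = 204 + l
(B(631, 271) + r(M(17, -5)))*(39284 + z) = ((204 + 631) + (4 + 4)²/16)*(39284 - 392226) = (835 + (1/16)*8²)*(-352942) = (835 + (1/16)*64)*(-352942) = (835 + 4)*(-352942) = 839*(-352942) = -296118338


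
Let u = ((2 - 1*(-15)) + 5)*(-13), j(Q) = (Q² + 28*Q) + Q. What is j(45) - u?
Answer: 3616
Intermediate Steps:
j(Q) = Q² + 29*Q
u = -286 (u = ((2 + 15) + 5)*(-13) = (17 + 5)*(-13) = 22*(-13) = -286)
j(45) - u = 45*(29 + 45) - 1*(-286) = 45*74 + 286 = 3330 + 286 = 3616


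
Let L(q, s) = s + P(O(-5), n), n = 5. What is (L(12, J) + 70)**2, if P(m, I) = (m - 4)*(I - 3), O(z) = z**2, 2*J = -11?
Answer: 45369/4 ≈ 11342.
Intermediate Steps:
J = -11/2 (J = (1/2)*(-11) = -11/2 ≈ -5.5000)
P(m, I) = (-4 + m)*(-3 + I)
L(q, s) = 42 + s (L(q, s) = s + (12 - 4*5 - 3*(-5)**2 + 5*(-5)**2) = s + (12 - 20 - 3*25 + 5*25) = s + (12 - 20 - 75 + 125) = s + 42 = 42 + s)
(L(12, J) + 70)**2 = ((42 - 11/2) + 70)**2 = (73/2 + 70)**2 = (213/2)**2 = 45369/4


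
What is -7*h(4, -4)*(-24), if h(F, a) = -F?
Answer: -672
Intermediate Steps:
-7*h(4, -4)*(-24) = -(-7)*4*(-24) = -7*(-4)*(-24) = 28*(-24) = -672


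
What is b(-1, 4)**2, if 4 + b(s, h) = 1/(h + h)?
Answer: 961/64 ≈ 15.016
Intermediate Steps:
b(s, h) = -4 + 1/(2*h) (b(s, h) = -4 + 1/(h + h) = -4 + 1/(2*h))
b(-1, 4)**2 = (-4 + (1/2)/4)**2 = (-4 + (1/2)*(1/4))**2 = (-4 + 1/8)**2 = (-31/8)**2 = 961/64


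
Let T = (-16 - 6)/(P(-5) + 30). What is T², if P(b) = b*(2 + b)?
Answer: 484/2025 ≈ 0.23901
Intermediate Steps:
T = -22/45 (T = (-16 - 6)/(-5*(2 - 5) + 30) = -22/(-5*(-3) + 30) = -22/(15 + 30) = -22/45 ≈ -0.48889)
T² = (-22/45)² = 484/2025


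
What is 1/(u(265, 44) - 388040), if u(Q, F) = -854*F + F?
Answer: -1/425572 ≈ -2.3498e-6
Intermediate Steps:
u(Q, F) = -853*F
1/(u(265, 44) - 388040) = 1/(-853*44 - 388040) = 1/(-37532 - 388040) = 1/(-425572) = -1/425572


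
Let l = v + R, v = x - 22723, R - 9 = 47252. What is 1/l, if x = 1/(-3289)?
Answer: 3289/80705481 ≈ 4.0753e-5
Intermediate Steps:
R = 47261 (R = 9 + 47252 = 47261)
x = -1/3289 ≈ -0.00030404
v = -74735948/3289 (v = -1/3289 - 22723 = -74735948/3289 ≈ -22723.)
l = 80705481/3289 (l = -74735948/3289 + 47261 = 80705481/3289 ≈ 24538.)
1/l = 1/(80705481/3289) = 3289/80705481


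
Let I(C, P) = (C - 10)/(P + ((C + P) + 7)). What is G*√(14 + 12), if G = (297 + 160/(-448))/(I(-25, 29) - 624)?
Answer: -16612*√26/34993 ≈ -2.4206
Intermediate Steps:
I(C, P) = (-10 + C)/(7 + C + 2*P) (I(C, P) = (-10 + C)/(P + (7 + C + P)) = (-10 + C)/(7 + C + 2*P))
G = -16612/34993 (G = (297 + 160/(-448))/((-10 - 25)/(7 - 25 + 2*29) - 624) = (297 + 160*(-1/448))/(-35/(7 - 25 + 58) - 624) = (297 - 5/14)/(-35/40 - 624) = 4153/(14*((1/40)*(-35) - 624)) = 4153/(14*(-7/8 - 624)) = 4153/(14*(-4999/8)) = (4153/14)*(-8/4999) = -16612/34993 ≈ -0.47472)
G*√(14 + 12) = -16612*√(14 + 12)/34993 = -16612*√26/34993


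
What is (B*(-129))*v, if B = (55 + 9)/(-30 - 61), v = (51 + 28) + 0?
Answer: 652224/91 ≈ 7167.3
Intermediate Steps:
v = 79 (v = 79 + 0 = 79)
B = -64/91 (B = 64/(-91) = 64*(-1/91) = -64/91 ≈ -0.70330)
(B*(-129))*v = -64/91*(-129)*79 = (8256/91)*79 = 652224/91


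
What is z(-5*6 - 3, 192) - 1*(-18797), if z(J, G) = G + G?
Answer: 19181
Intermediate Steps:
z(J, G) = 2*G
z(-5*6 - 3, 192) - 1*(-18797) = 2*192 - 1*(-18797) = 384 + 18797 = 19181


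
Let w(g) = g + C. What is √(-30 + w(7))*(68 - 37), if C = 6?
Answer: 31*I*√17 ≈ 127.82*I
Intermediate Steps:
w(g) = 6 + g (w(g) = g + 6 = 6 + g)
√(-30 + w(7))*(68 - 37) = √(-30 + (6 + 7))*(68 - 37) = √(-30 + 13)*31 = √(-17)*31 = (I*√17)*31 = 31*I*√17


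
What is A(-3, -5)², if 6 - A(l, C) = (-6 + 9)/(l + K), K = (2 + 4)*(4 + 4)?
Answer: 7921/225 ≈ 35.204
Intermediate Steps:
K = 48 (K = 6*8 = 48)
A(l, C) = 6 - 3/(48 + l) (A(l, C) = 6 - (-6 + 9)/(l + 48) = 6 - 3/(48 + l))
A(-3, -5)² = (3*(95 + 2*(-3))/(48 - 3))² = (3*(95 - 6)/45)² = (3*(1/45)*89)² = (89/15)² = 7921/225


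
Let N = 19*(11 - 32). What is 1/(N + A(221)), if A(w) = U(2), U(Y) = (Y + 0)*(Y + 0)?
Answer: -1/395 ≈ -0.0025316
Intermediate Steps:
U(Y) = Y² (U(Y) = Y*Y = Y²)
A(w) = 4 (A(w) = 2² = 4)
N = -399 (N = 19*(-21) = -399)
1/(N + A(221)) = 1/(-399 + 4) = 1/(-395) = -1/395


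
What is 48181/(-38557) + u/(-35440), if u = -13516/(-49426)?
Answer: -21099282063263/16884663978520 ≈ -1.2496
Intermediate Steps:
u = 6758/24713 (u = -13516*(-1/49426) = 6758/24713 ≈ 0.27346)
48181/(-38557) + u/(-35440) = 48181/(-38557) + (6758/24713)/(-35440) = 48181*(-1/38557) + (6758/24713)*(-1/35440) = -48181/38557 - 3379/437914360 = -21099282063263/16884663978520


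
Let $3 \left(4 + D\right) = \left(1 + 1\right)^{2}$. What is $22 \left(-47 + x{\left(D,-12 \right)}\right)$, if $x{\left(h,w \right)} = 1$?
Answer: $-1012$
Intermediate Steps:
$D = - \frac{8}{3}$ ($D = -4 + \frac{\left(1 + 1\right)^{2}}{3} = -4 + \frac{2^{2}}{3} = -4 + \frac{1}{3} \cdot 4 = -4 + \frac{4}{3} = - \frac{8}{3} \approx -2.6667$)
$22 \left(-47 + x{\left(D,-12 \right)}\right) = 22 \left(-47 + 1\right) = 22 \left(-46\right) = -1012$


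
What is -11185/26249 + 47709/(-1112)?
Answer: -1264751261/29188888 ≈ -43.330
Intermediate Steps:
-11185/26249 + 47709/(-1112) = -11185*1/26249 + 47709*(-1/1112) = -11185/26249 - 47709/1112 = -1264751261/29188888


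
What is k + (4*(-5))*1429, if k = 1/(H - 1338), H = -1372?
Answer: -77451801/2710 ≈ -28580.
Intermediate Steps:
k = -1/2710 (k = 1/(-1372 - 1338) = 1/(-2710) = -1/2710 ≈ -0.00036900)
k + (4*(-5))*1429 = -1/2710 + (4*(-5))*1429 = -1/2710 - 20*1429 = -1/2710 - 28580 = -77451801/2710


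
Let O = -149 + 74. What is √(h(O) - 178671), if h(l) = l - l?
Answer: I*√178671 ≈ 422.69*I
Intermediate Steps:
O = -75
h(l) = 0
√(h(O) - 178671) = √(0 - 178671) = √(-178671) = I*√178671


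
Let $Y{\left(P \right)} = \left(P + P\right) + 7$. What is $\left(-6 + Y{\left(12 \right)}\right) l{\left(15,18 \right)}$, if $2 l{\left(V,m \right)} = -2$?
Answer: $-25$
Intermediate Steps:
$l{\left(V,m \right)} = -1$ ($l{\left(V,m \right)} = \frac{1}{2} \left(-2\right) = -1$)
$Y{\left(P \right)} = 7 + 2 P$ ($Y{\left(P \right)} = 2 P + 7 = 7 + 2 P$)
$\left(-6 + Y{\left(12 \right)}\right) l{\left(15,18 \right)} = \left(-6 + \left(7 + 2 \cdot 12\right)\right) \left(-1\right) = \left(-6 + \left(7 + 24\right)\right) \left(-1\right) = \left(-6 + 31\right) \left(-1\right) = 25 \left(-1\right) = -25$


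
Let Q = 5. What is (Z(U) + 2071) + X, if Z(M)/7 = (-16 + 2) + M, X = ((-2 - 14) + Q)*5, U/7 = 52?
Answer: 4466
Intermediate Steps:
U = 364 (U = 7*52 = 364)
X = -55 (X = ((-2 - 14) + 5)*5 = (-16 + 5)*5 = -11*5 = -55)
Z(M) = -98 + 7*M (Z(M) = 7*((-16 + 2) + M) = 7*(-14 + M) = -98 + 7*M)
(Z(U) + 2071) + X = ((-98 + 7*364) + 2071) - 55 = ((-98 + 2548) + 2071) - 55 = (2450 + 2071) - 55 = 4521 - 55 = 4466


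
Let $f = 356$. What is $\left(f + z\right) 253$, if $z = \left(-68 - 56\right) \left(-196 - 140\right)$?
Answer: $10631060$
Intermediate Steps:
$z = 41664$ ($z = \left(-124\right) \left(-336\right) = 41664$)
$\left(f + z\right) 253 = \left(356 + 41664\right) 253 = 42020 \cdot 253 = 10631060$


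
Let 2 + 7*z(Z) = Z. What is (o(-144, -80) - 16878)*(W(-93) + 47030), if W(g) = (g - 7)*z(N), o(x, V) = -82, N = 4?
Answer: -5580009600/7 ≈ -7.9714e+8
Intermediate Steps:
z(Z) = -2/7 + Z/7
W(g) = -2 + 2*g/7 (W(g) = (g - 7)*(-2/7 + (⅐)*4) = (-7 + g)*(-2/7 + 4/7) = (-7 + g)*(2/7) = -2 + 2*g/7)
(o(-144, -80) - 16878)*(W(-93) + 47030) = (-82 - 16878)*((-2 + (2/7)*(-93)) + 47030) = -16960*((-2 - 186/7) + 47030) = -16960*(-200/7 + 47030) = -16960*329010/7 = -5580009600/7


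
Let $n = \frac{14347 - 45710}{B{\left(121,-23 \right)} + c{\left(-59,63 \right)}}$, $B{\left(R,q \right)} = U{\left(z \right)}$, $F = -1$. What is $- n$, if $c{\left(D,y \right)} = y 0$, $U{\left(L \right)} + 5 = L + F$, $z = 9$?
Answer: $\frac{31363}{3} \approx 10454.0$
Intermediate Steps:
$U{\left(L \right)} = -6 + L$ ($U{\left(L \right)} = -5 + \left(L - 1\right) = -5 + \left(-1 + L\right) = -6 + L$)
$B{\left(R,q \right)} = 3$ ($B{\left(R,q \right)} = -6 + 9 = 3$)
$c{\left(D,y \right)} = 0$
$n = - \frac{31363}{3}$ ($n = \frac{14347 - 45710}{3 + 0} = - \frac{31363}{3} \approx -10454.0$)
$- n = \left(-1\right) \left(- \frac{31363}{3}\right) = \frac{31363}{3}$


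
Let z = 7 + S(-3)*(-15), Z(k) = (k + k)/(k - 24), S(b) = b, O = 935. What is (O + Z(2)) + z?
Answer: 10855/11 ≈ 986.82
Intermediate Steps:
Z(k) = 2*k/(-24 + k) (Z(k) = (2*k)/(-24 + k) = 2*k/(-24 + k))
z = 52 (z = 7 - 3*(-15) = 7 + 45 = 52)
(O + Z(2)) + z = (935 + 2*2/(-24 + 2)) + 52 = (935 + 2*2/(-22)) + 52 = (935 + 2*2*(-1/22)) + 52 = (935 - 2/11) + 52 = 10283/11 + 52 = 10855/11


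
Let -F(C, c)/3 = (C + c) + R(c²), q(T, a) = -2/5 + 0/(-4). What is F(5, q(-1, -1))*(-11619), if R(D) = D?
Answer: 4147983/25 ≈ 1.6592e+5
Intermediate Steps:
q(T, a) = -⅖ (q(T, a) = -2*⅕ + 0*(-¼) = -⅖ + 0 = -⅖)
F(C, c) = -3*C - 3*c - 3*c² (F(C, c) = -3*((C + c) + c²) = -3*(C + c + c²) = -3*C - 3*c - 3*c²)
F(5, q(-1, -1))*(-11619) = (-3*5 - 3*(-⅖) - 3*(-⅖)²)*(-11619) = (-15 + 6/5 - 3*4/25)*(-11619) = (-15 + 6/5 - 12/25)*(-11619) = -357/25*(-11619) = 4147983/25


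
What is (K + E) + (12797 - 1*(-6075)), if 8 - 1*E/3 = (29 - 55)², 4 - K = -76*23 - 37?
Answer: 18657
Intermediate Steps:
K = 1789 (K = 4 - (-76*23 - 37) = 4 - (-1748 - 37) = 4 - 1*(-1785) = 4 + 1785 = 1789)
E = -2004 (E = 24 - 3*(29 - 55)² = 24 - 3*(-26)² = 24 - 3*676 = 24 - 2028 = -2004)
(K + E) + (12797 - 1*(-6075)) = (1789 - 2004) + (12797 - 1*(-6075)) = -215 + (12797 + 6075) = -215 + 18872 = 18657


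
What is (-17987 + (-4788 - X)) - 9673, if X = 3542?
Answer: -35990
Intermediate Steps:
(-17987 + (-4788 - X)) - 9673 = (-17987 + (-4788 - 1*3542)) - 9673 = (-17987 + (-4788 - 3542)) - 9673 = (-17987 - 8330) - 9673 = -26317 - 9673 = -35990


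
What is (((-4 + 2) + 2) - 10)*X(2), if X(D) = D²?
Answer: -40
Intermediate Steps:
(((-4 + 2) + 2) - 10)*X(2) = (((-4 + 2) + 2) - 10)*2² = ((-2 + 2) - 10)*4 = (0 - 10)*4 = -10*4 = -40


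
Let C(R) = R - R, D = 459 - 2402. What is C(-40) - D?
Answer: 1943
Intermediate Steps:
D = -1943
C(R) = 0
C(-40) - D = 0 - 1*(-1943) = 0 + 1943 = 1943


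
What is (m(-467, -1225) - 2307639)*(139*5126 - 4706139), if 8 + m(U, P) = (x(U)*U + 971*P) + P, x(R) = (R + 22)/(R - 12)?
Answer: 6692980147321500/479 ≈ 1.3973e+13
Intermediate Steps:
x(R) = (22 + R)/(-12 + R)
m(U, P) = -8 + 972*P + U*(22 + U)/(-12 + U) (m(U, P) = -8 + ((((22 + U)/(-12 + U))*U + 971*P) + P) = -8 + ((U*(22 + U)/(-12 + U) + 971*P) + P) = -8 + ((971*P + U*(22 + U)/(-12 + U)) + P) = -8 + (972*P + U*(22 + U)/(-12 + U)) = -8 + 972*P + U*(22 + U)/(-12 + U))
(m(-467, -1225) - 2307639)*(139*5126 - 4706139) = ((-467*(22 - 467) + 4*(-12 - 467)*(-2 + 243*(-1225)))/(-12 - 467) - 2307639)*(139*5126 - 4706139) = ((-467*(-445) + 4*(-479)*(-2 - 297675))/(-479) - 2307639)*(712514 - 4706139) = (-(207815 + 4*(-479)*(-297677))/479 - 2307639)*(-3993625) = (-(207815 + 570349132)/479 - 2307639)*(-3993625) = (-1/479*570556947 - 2307639)*(-3993625) = (-570556947/479 - 2307639)*(-3993625) = -1675916028/479*(-3993625) = 6692980147321500/479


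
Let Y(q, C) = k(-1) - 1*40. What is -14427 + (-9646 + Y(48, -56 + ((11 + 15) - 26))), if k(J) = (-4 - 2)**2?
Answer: -24077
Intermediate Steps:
k(J) = 36 (k(J) = (-6)**2 = 36)
Y(q, C) = -4 (Y(q, C) = 36 - 1*40 = 36 - 40 = -4)
-14427 + (-9646 + Y(48, -56 + ((11 + 15) - 26))) = -14427 + (-9646 - 4) = -14427 - 9650 = -24077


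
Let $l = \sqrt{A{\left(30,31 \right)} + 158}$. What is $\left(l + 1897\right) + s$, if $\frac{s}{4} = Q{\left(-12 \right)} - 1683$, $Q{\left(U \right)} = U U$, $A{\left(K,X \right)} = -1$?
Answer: $-4259 + \sqrt{157} \approx -4246.5$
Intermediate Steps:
$Q{\left(U \right)} = U^{2}$
$l = \sqrt{157}$ ($l = \sqrt{-1 + 158} = \sqrt{157} \approx 12.53$)
$s = -6156$ ($s = 4 \left(\left(-12\right)^{2} - 1683\right) = 4 \left(144 - 1683\right) = 4 \left(-1539\right) = -6156$)
$\left(l + 1897\right) + s = \left(\sqrt{157} + 1897\right) - 6156 = \left(1897 + \sqrt{157}\right) - 6156 = -4259 + \sqrt{157}$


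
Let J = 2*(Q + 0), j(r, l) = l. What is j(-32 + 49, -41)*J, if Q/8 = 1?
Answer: -656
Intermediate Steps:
Q = 8 (Q = 8*1 = 8)
J = 16 (J = 2*(8 + 0) = 2*8 = 16)
j(-32 + 49, -41)*J = -41*16 = -656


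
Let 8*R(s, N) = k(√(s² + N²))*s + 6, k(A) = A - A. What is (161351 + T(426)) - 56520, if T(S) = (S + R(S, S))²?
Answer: 4591145/16 ≈ 2.8695e+5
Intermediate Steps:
k(A) = 0
R(s, N) = ¾ (R(s, N) = (0*s + 6)/8 = (0 + 6)/8 = (⅛)*6 = ¾)
T(S) = (¾ + S)² (T(S) = (S + ¾)² = (¾ + S)²)
(161351 + T(426)) - 56520 = (161351 + (3 + 4*426)²/16) - 56520 = (161351 + (3 + 1704)²/16) - 56520 = (161351 + (1/16)*1707²) - 56520 = (161351 + (1/16)*2913849) - 56520 = (161351 + 2913849/16) - 56520 = 5495465/16 - 56520 = 4591145/16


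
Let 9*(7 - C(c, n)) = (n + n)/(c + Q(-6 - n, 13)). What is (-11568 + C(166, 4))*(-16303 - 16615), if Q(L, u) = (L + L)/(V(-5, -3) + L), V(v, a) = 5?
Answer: 291132355142/765 ≈ 3.8056e+8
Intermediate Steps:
Q(L, u) = 2*L/(5 + L) (Q(L, u) = (L + L)/(5 + L) = (2*L)/(5 + L) = 2*L/(5 + L))
C(c, n) = 7 - 2*n/(9*(c + 2*(-6 - n)/(-1 - n))) (C(c, n) = 7 - (n + n)/(9*(c + 2*(-6 - n)/(5 + (-6 - n)))) = 7 - 2*n/(9*(c + 2*(-6 - n)/(-1 - n))))
(-11568 + C(166, 4))*(-16303 - 16615) = (-11568 + (756 + 126*4 - (1 + 4)*(-63*166 + 2*4))/(9*(12 + 2*4 + 166*(1 + 4))))*(-16303 - 16615) = (-11568 + (756 + 504 - 1*5*(-10458 + 8))/(9*(12 + 8 + 166*5)))*(-32918) = (-11568 + (756 + 504 - 1*5*(-10450))/(9*(12 + 8 + 830)))*(-32918) = (-11568 + (⅑)*(756 + 504 + 52250)/850)*(-32918) = (-11568 + (⅑)*(1/850)*53510)*(-32918) = (-11568 + 5351/765)*(-32918) = -8844169/765*(-32918) = 291132355142/765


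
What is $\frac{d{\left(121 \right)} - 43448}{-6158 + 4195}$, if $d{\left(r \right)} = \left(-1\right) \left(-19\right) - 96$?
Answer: $\frac{43525}{1963} \approx 22.173$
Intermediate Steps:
$d{\left(r \right)} = -77$ ($d{\left(r \right)} = 19 - 96 = -77$)
$\frac{d{\left(121 \right)} - 43448}{-6158 + 4195} = \frac{-77 - 43448}{-6158 + 4195} = - \frac{43525}{-1963} = \left(-43525\right) \left(- \frac{1}{1963}\right) = \frac{43525}{1963}$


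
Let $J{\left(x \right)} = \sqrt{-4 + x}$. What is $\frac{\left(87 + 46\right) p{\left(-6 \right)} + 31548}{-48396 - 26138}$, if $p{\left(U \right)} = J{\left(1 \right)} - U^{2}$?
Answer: $- \frac{13380}{37267} - \frac{133 i \sqrt{3}}{74534} \approx -0.35903 - 0.0030907 i$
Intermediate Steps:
$p{\left(U \right)} = - U^{2} + i \sqrt{3}$ ($p{\left(U \right)} = \sqrt{-4 + 1} - U^{2} = \sqrt{-3} - U^{2} = i \sqrt{3} - U^{2} = - U^{2} + i \sqrt{3}$)
$\frac{\left(87 + 46\right) p{\left(-6 \right)} + 31548}{-48396 - 26138} = \frac{\left(87 + 46\right) \left(- \left(-6\right)^{2} + i \sqrt{3}\right) + 31548}{-48396 - 26138} = \frac{133 \left(\left(-1\right) 36 + i \sqrt{3}\right) + 31548}{-74534} = \left(133 \left(-36 + i \sqrt{3}\right) + 31548\right) \left(- \frac{1}{74534}\right) = \left(\left(-4788 + 133 i \sqrt{3}\right) + 31548\right) \left(- \frac{1}{74534}\right) = \left(26760 + 133 i \sqrt{3}\right) \left(- \frac{1}{74534}\right) = - \frac{13380}{37267} - \frac{133 i \sqrt{3}}{74534}$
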